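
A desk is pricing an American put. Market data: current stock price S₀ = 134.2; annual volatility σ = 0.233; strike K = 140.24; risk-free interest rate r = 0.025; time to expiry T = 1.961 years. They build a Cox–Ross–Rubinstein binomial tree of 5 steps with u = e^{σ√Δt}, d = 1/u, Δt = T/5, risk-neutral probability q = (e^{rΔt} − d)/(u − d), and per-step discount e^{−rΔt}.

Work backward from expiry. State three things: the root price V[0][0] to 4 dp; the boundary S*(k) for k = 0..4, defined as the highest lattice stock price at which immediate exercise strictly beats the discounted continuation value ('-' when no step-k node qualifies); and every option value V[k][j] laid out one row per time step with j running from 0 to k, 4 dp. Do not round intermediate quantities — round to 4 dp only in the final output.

price = 18.4077
boundary = - - 100.2327 86.6240 100.2327
tree:
18.4077
27.7167 9.3595
40.0073 15.8384 2.9939
53.6160 25.8654 6.0135 0.0000
65.3771 40.0073 12.0785 0.0000 0.0000
75.5414 53.6160 24.2606 0.0000 0.0000 0.0000

Δt=0.39220  u=1.15710  d=0.86423  q=0.49723  discount=0.99024
step 5 (expiry): payoffs max(K−S,0) = 75.5414 53.6160 24.2606 0.0000 0.0000 0.0000
step 4: (k=4,j=0): S=74.8629, (K−S)⁺=65.3771, hold=64.0088 ⇒ V=65.3771 exercise | (k=4,j=1): S=100.2327, (K−S)⁺=40.0073, hold=38.6389 ⇒ V=40.0073 exercise | (k=4,j=2): S=134.2000, (K−S)⁺=6.0400, hold=12.0785 ⇒ V=12.0785 continue | (k=4,j=3): S=179.6783, (K−S)⁺=0.0000, hold=0.0000 ⇒ V=0.0000 continue | (k=4,j=4): S=240.5684, (K−S)⁺=0.0000, hold=0.0000 ⇒ V=0.0000 continue  boundary S*=100.2327
step 3: (k=3,j=0): S=86.6240, (K−S)⁺=53.6160, hold=52.2477 ⇒ V=53.6160 exercise | (k=3,j=1): S=115.9794, (K−S)⁺=24.2606, hold=25.8654 ⇒ V=25.8654 continue | (k=3,j=2): S=155.2830, (K−S)⁺=0.0000, hold=6.0135 ⇒ V=6.0135 continue | (k=3,j=3): S=207.9060, (K−S)⁺=0.0000, hold=0.0000 ⇒ V=0.0000 continue  boundary S*=86.6240
step 2: (k=2,j=0): S=100.2327, (K−S)⁺=40.0073, hold=39.4292 ⇒ V=40.0073 exercise | (k=2,j=1): S=134.2000, (K−S)⁺=6.0400, hold=15.8384 ⇒ V=15.8384 continue | (k=2,j=2): S=179.6783, (K−S)⁺=0.0000, hold=2.9939 ⇒ V=2.9939 continue  boundary S*=100.2327
step 1: (k=1,j=0): S=115.9794, (K−S)⁺=24.2606, hold=27.7167 ⇒ V=27.7167 continue | (k=1,j=1): S=155.2830, (K−S)⁺=0.0000, hold=9.3595 ⇒ V=9.3595 continue  boundary S*=-
step 0: (k=0,j=0): S=134.2000, (K−S)⁺=6.0400, hold=18.4077 ⇒ V=18.4077 continue  boundary S*=-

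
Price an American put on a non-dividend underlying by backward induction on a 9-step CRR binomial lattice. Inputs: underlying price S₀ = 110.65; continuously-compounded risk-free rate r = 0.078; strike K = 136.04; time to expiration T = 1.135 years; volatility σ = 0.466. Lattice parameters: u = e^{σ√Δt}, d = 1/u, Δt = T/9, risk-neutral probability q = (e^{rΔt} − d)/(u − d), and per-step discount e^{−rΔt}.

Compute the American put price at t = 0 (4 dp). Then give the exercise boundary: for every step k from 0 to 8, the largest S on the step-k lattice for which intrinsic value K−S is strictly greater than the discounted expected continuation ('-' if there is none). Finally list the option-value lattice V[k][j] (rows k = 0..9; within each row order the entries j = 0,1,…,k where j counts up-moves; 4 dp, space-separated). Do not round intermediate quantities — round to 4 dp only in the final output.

price = 33.4099
boundary = - - 79.4715 67.3506 79.4715 67.3506 79.4715 93.7738 110.6500
tree:
33.4099
44.1112 22.8789
56.5685 31.9578 13.8338
68.6894 43.2674 20.7602 6.8599
78.9616 56.5685 30.2131 11.2806 2.3691
87.6671 68.6894 42.3319 18.1328 4.3327 0.3606
95.0449 78.9616 56.5685 28.2790 7.8739 0.7118 0.0000
101.2974 87.6671 68.6894 42.2662 14.2028 1.4052 0.0000 0.0000
106.5963 95.0449 78.9616 56.5685 25.3900 2.7741 0.0000 0.0000 0.0000
111.0870 101.2974 87.6671 68.6894 42.2662 5.4766 0.0000 0.0000 0.0000 0.0000

Δt=0.12611  u=1.17997  d=0.84748  q=0.48845  discount=0.99021
step 9 (expiry): payoffs max(K−S,0) = 111.0870 101.2974 87.6671 68.6894 42.2662 5.4766 0.0000 0.0000 0.0000 0.0000
step 8: (k=8,j=0): S=29.4437, (K−S)⁺=106.5963, hold=105.2647 ⇒ V=106.5963 exercise | (k=8,j=1): S=40.9951, (K−S)⁺=95.0449, hold=93.7133 ⇒ V=95.0449 exercise | (k=8,j=2): S=57.0784, (K−S)⁺=78.9616, hold=77.6300 ⇒ V=78.9616 exercise | (k=8,j=3): S=79.4715, (K−S)⁺=56.5685, hold=55.2368 ⇒ V=56.5685 exercise | (k=8,j=4): S=110.6500, (K−S)⁺=25.3900, hold=24.0584 ⇒ V=25.3900 exercise | (k=8,j=5): S=154.0605, (K−S)⁺=0.0000, hold=2.7741 ⇒ V=2.7741 continue | (k=8,j=6): S=214.5018, (K−S)⁺=0.0000, hold=0.0000 ⇒ V=0.0000 continue | (k=8,j=7): S=298.6556, (K−S)⁺=0.0000, hold=0.0000 ⇒ V=0.0000 continue | (k=8,j=8): S=415.8248, (K−S)⁺=0.0000, hold=0.0000 ⇒ V=0.0000 continue  boundary S*=110.6500
step 7: (k=7,j=0): S=34.7426, (K−S)⁺=101.2974, hold=99.9658 ⇒ V=101.2974 exercise | (k=7,j=1): S=48.3729, (K−S)⁺=87.6671, hold=86.3355 ⇒ V=87.6671 exercise | (k=7,j=2): S=67.3506, (K−S)⁺=68.6894, hold=67.3577 ⇒ V=68.6894 exercise | (k=7,j=3): S=93.7738, (K−S)⁺=42.2662, hold=40.9346 ⇒ V=42.2662 exercise | (k=7,j=4): S=130.5634, (K−S)⁺=5.4766, hold=14.2028 ⇒ V=14.2028 continue | (k=7,j=5): S=181.7863, (K−S)⁺=0.0000, hold=1.4052 ⇒ V=1.4052 continue | (k=7,j=6): S=253.1050, (K−S)⁺=0.0000, hold=0.0000 ⇒ V=0.0000 continue | (k=7,j=7): S=352.4038, (K−S)⁺=0.0000, hold=0.0000 ⇒ V=0.0000 continue  boundary S*=93.7738
step 6: (k=6,j=0): S=40.9951, (K−S)⁺=95.0449, hold=93.7133 ⇒ V=95.0449 exercise | (k=6,j=1): S=57.0784, (K−S)⁺=78.9616, hold=77.6300 ⇒ V=78.9616 exercise | (k=6,j=2): S=79.4715, (K−S)⁺=56.5685, hold=55.2368 ⇒ V=56.5685 exercise | (k=6,j=3): S=110.6500, (K−S)⁺=25.3900, hold=28.2790 ⇒ V=28.2790 continue | (k=6,j=4): S=154.0605, (K−S)⁺=0.0000, hold=7.8739 ⇒ V=7.8739 continue | (k=6,j=5): S=214.5018, (K−S)⁺=0.0000, hold=0.7118 ⇒ V=0.7118 continue | (k=6,j=6): S=298.6556, (K−S)⁺=0.0000, hold=0.0000 ⇒ V=0.0000 continue  boundary S*=79.4715
step 5: (k=5,j=0): S=48.3729, (K−S)⁺=87.6671, hold=86.3355 ⇒ V=87.6671 exercise | (k=5,j=1): S=67.3506, (K−S)⁺=68.6894, hold=67.3577 ⇒ V=68.6894 exercise | (k=5,j=2): S=93.7738, (K−S)⁺=42.2662, hold=42.3319 ⇒ V=42.3319 continue | (k=5,j=3): S=130.5634, (K−S)⁺=5.4766, hold=18.1328 ⇒ V=18.1328 continue | (k=5,j=4): S=181.7863, (K−S)⁺=0.0000, hold=4.3327 ⇒ V=4.3327 continue | (k=5,j=5): S=253.1050, (K−S)⁺=0.0000, hold=0.3606 ⇒ V=0.3606 continue  boundary S*=67.3506
step 4: (k=4,j=0): S=57.0784, (K−S)⁺=78.9616, hold=77.6300 ⇒ V=78.9616 exercise | (k=4,j=1): S=79.4715, (K−S)⁺=56.5685, hold=55.2686 ⇒ V=56.5685 exercise | (k=4,j=2): S=110.6500, (K−S)⁺=25.3900, hold=30.2131 ⇒ V=30.2131 continue | (k=4,j=3): S=154.0605, (K−S)⁺=0.0000, hold=11.2806 ⇒ V=11.2806 continue | (k=4,j=4): S=214.5018, (K−S)⁺=0.0000, hold=2.3691 ⇒ V=2.3691 continue  boundary S*=79.4715
step 3: (k=3,j=0): S=67.3506, (K−S)⁺=68.6894, hold=67.3577 ⇒ V=68.6894 exercise | (k=3,j=1): S=93.7738, (K−S)⁺=42.2662, hold=43.2674 ⇒ V=43.2674 continue | (k=3,j=2): S=130.5634, (K−S)⁺=5.4766, hold=20.7602 ⇒ V=20.7602 continue | (k=3,j=3): S=181.7863, (K−S)⁺=0.0000, hold=6.8599 ⇒ V=6.8599 continue  boundary S*=67.3506
step 2: (k=2,j=0): S=79.4715, (K−S)⁺=56.5685, hold=55.7211 ⇒ V=56.5685 exercise | (k=2,j=1): S=110.6500, (K−S)⁺=25.3900, hold=31.9578 ⇒ V=31.9578 continue | (k=2,j=2): S=154.0605, (K−S)⁺=0.0000, hold=13.8338 ⇒ V=13.8338 continue  boundary S*=79.4715
step 1: (k=1,j=0): S=93.7738, (K−S)⁺=42.2662, hold=44.1112 ⇒ V=44.1112 continue | (k=1,j=1): S=130.5634, (K−S)⁺=5.4766, hold=22.8789 ⇒ V=22.8789 continue  boundary S*=-
step 0: (k=0,j=0): S=110.6500, (K−S)⁺=25.3900, hold=33.4099 ⇒ V=33.4099 continue  boundary S*=-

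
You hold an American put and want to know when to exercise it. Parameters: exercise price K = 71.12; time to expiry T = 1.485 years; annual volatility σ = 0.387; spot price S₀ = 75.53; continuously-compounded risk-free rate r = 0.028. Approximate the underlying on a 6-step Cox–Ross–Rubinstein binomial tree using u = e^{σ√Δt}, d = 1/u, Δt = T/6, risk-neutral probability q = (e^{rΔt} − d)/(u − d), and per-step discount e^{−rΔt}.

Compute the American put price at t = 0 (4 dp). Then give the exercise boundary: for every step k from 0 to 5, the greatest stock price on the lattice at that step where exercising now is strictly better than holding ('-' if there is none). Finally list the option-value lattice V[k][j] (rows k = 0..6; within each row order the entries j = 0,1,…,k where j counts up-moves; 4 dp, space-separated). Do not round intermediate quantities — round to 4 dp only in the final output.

Δt=0.24750, u=1.21231, d=0.82487, q=0.46996, disc=e^(-rΔt)=0.99309
k=6 terminal: V=max(K-S,0) → 47.3280 36.1528 19.7287 0.0000 0.0000 0.0000 0.0000
k=5: j=0 S=28.8434 intr=42.2766 cont=41.7855 V=42.2766[EX]; j=1 S=42.3912 intr=28.7288 cont=28.2377 V=28.7288[EX]; j=2 S=62.3024 intr=8.8176 cont=10.3847 V=10.3847[hold]; j=3 S=91.5660 intr=0.0000 cont=0.0000 V=0.0000[hold]; j=4 S=134.5748 intr=0.0000 cont=0.0000 V=0.0000[hold]; j=5 S=197.7849 intr=0.0000 cont=0.0000 V=0.0000[hold]  S*(5)=42.3912
k=4: j=0 S=34.9672 intr=36.1528 cont=35.6617 V=36.1528[EX]; j=1 S=51.3913 intr=19.7287 cont=19.9689 V=19.9689[hold]; j=2 S=75.5300 intr=0.0000 cont=5.4662 V=5.4662[hold]; j=3 S=111.0066 intr=0.0000 cont=0.0000 V=0.0000[hold]; j=4 S=163.1468 intr=0.0000 cont=0.0000 V=0.0000[hold]  S*(4)=34.9672
k=3: j=0 S=42.3912 intr=28.7288 cont=28.3498 V=28.7288[EX]; j=1 S=62.3024 intr=8.8176 cont=13.0623 V=13.0623[hold]; j=2 S=91.5660 intr=0.0000 cont=2.8773 V=2.8773[hold]; j=3 S=134.5748 intr=0.0000 cont=0.0000 V=0.0000[hold]  S*(3)=42.3912
k=2: j=0 S=51.3913 intr=19.7287 cont=21.2186 V=21.2186[hold]; j=1 S=75.5300 intr=0.0000 cont=8.2186 V=8.2186[hold]; j=2 S=111.0066 intr=0.0000 cont=1.5145 V=1.5145[hold]  S*(2)=-
k=1: j=0 S=62.3024 intr=8.8176 cont=15.0047 V=15.0047[hold]; j=1 S=91.5660 intr=0.0000 cont=5.0329 V=5.0329[hold]  S*(1)=-
k=0: j=0 S=75.5300 intr=0.0000 cont=10.2471 V=10.2471[hold]  S*(0)=-

price = 10.2471
boundary = - - - 42.3912 34.9672 42.3912
tree:
10.2471
15.0047 5.0329
21.2186 8.2186 1.5145
28.7288 13.0623 2.8773 0.0000
36.1528 19.9689 5.4662 0.0000 0.0000
42.2766 28.7288 10.3847 0.0000 0.0000 0.0000
47.3280 36.1528 19.7287 0.0000 0.0000 0.0000 0.0000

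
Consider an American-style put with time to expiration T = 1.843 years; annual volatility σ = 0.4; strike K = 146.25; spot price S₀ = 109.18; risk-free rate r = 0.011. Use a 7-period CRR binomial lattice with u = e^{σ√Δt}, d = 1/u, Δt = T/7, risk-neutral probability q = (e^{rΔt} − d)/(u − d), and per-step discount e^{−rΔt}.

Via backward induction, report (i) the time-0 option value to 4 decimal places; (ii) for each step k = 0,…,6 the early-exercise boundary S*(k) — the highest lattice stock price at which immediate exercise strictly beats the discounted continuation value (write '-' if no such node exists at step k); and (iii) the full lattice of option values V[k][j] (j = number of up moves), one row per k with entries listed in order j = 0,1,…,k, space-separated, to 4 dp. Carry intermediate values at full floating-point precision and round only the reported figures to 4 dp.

Δt=0.26329  u=1.22783  d=0.81445  q=0.45588  discount=0.99711
step 7 (expiry): payoffs max(K−S,0) = 120.2972 107.1247 87.2663 57.3286 12.1959 0.0000 0.0000 0.0000
step 6: (k=6,j=0): S=31.8655, (K−S)⁺=114.3845, hold=113.9615 ⇒ V=114.3845 exercise | (k=6,j=1): S=48.0391, (K−S)⁺=98.2109, hold=97.7879 ⇒ V=98.2109 exercise | (k=6,j=2): S=72.4218, (K−S)⁺=73.8282, hold=73.4053 ⇒ V=73.8282 exercise | (k=6,j=3): S=109.1800, (K−S)⁺=37.0700, hold=36.6471 ⇒ V=37.0700 exercise | (k=6,j=4): S=164.5952, (K−S)⁺=0.0000, hold=6.6168 ⇒ V=6.6168 continue | (k=6,j=5): S=248.1367, (K−S)⁺=0.0000, hold=0.0000 ⇒ V=0.0000 continue | (k=6,j=6): S=374.0805, (K−S)⁺=0.0000, hold=0.0000 ⇒ V=0.0000 continue  boundary S*=109.1800
step 5: (k=5,j=0): S=39.1253, (K−S)⁺=107.1247, hold=106.7017 ⇒ V=107.1247 exercise | (k=5,j=1): S=58.9837, (K−S)⁺=87.2663, hold=86.8433 ⇒ V=87.2663 exercise | (k=5,j=2): S=88.9214, (K−S)⁺=57.3286, hold=56.9057 ⇒ V=57.3286 exercise | (k=5,j=3): S=134.0541, (K−S)⁺=12.1959, hold=23.1198 ⇒ V=23.1198 continue | (k=5,j=4): S=202.0943, (K−S)⁺=0.0000, hold=3.5899 ⇒ V=3.5899 continue | (k=5,j=5): S=304.6688, (K−S)⁺=0.0000, hold=0.0000 ⇒ V=0.0000 continue  boundary S*=88.9214
step 4: (k=4,j=0): S=48.0391, (K−S)⁺=98.2109, hold=97.7879 ⇒ V=98.2109 exercise | (k=4,j=1): S=72.4218, (K−S)⁺=73.8282, hold=73.4053 ⇒ V=73.8282 exercise | (k=4,j=2): S=109.1800, (K−S)⁺=37.0700, hold=41.6127 ⇒ V=41.6127 continue | (k=4,j=3): S=164.5952, (K−S)⁺=0.0000, hold=14.1753 ⇒ V=14.1753 continue | (k=4,j=4): S=248.1367, (K−S)⁺=0.0000, hold=1.9477 ⇒ V=1.9477 continue  boundary S*=72.4218
step 3: (k=3,j=0): S=58.9837, (K−S)⁺=87.2663, hold=86.8433 ⇒ V=87.2663 exercise | (k=3,j=1): S=88.9214, (K−S)⁺=57.3286, hold=58.9706 ⇒ V=58.9706 continue | (k=3,j=2): S=134.0541, (K−S)⁺=12.1959, hold=29.0203 ⇒ V=29.0203 continue | (k=3,j=3): S=202.0943, (K−S)⁺=0.0000, hold=8.5761 ⇒ V=8.5761 continue  boundary S*=58.9837
step 2: (k=2,j=0): S=72.4218, (K−S)⁺=73.8282, hold=74.1517 ⇒ V=74.1517 continue | (k=2,j=1): S=109.1800, (K−S)⁺=37.0700, hold=45.1857 ⇒ V=45.1857 continue | (k=2,j=2): S=164.5952, (K−S)⁺=0.0000, hold=19.6431 ⇒ V=19.6431 continue  boundary S*=-
step 1: (k=1,j=0): S=88.9214, (K−S)⁺=57.3286, hold=60.7703 ⇒ V=60.7703 continue | (k=1,j=1): S=134.0541, (K−S)⁺=12.1959, hold=33.4442 ⇒ V=33.4442 continue  boundary S*=-
step 0: (k=0,j=0): S=109.1800, (K−S)⁺=37.0700, hold=48.1730 ⇒ V=48.1730 continue  boundary S*=-

price = 48.1730
boundary = - - - 58.9837 72.4218 88.9214 109.1800
tree:
48.1730
60.7703 33.4442
74.1517 45.1857 19.6431
87.2663 58.9706 29.0203 8.5761
98.2109 73.8282 41.6127 14.1753 1.9477
107.1247 87.2663 57.3286 23.1198 3.5899 0.0000
114.3845 98.2109 73.8282 37.0700 6.6168 0.0000 0.0000
120.2972 107.1247 87.2663 57.3286 12.1959 0.0000 0.0000 0.0000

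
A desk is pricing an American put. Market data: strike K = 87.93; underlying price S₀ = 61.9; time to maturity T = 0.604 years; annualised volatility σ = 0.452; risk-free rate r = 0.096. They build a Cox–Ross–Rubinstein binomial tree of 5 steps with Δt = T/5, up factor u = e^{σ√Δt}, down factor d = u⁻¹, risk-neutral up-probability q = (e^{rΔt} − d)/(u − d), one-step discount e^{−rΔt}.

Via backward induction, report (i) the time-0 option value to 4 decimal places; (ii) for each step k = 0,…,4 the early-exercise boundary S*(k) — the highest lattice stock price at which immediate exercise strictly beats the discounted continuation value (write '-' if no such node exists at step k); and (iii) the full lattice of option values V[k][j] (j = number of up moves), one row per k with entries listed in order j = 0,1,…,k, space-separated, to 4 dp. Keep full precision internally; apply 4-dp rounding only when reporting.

Δt=0.12080  u=1.17011  d=0.85462  q=0.49778  discount=0.98847
step 5 (expiry): payoffs max(K−S,0) = 59.7101 49.2924 35.0290 15.5001 0.0000 0.0000
step 4: (k=4,j=0): S=33.0204, (K−S)⁺=54.9096, hold=53.8958 ⇒ V=54.9096 exercise | (k=4,j=1): S=45.2102, (K−S)⁺=42.7198, hold=41.7060 ⇒ V=42.7198 exercise | (k=4,j=2): S=61.9000, (K−S)⁺=26.0300, hold=25.0162 ⇒ V=26.0300 exercise | (k=4,j=3): S=84.7510, (K−S)⁺=3.1790, hold=7.6948 ⇒ V=7.6948 continue | (k=4,j=4): S=116.0376, (K−S)⁺=0.0000, hold=0.0000 ⇒ V=0.0000 continue  boundary S*=61.9000
step 3: (k=3,j=0): S=38.6376, (K−S)⁺=49.2924, hold=48.2786 ⇒ V=49.2924 exercise | (k=3,j=1): S=52.9010, (K−S)⁺=35.0290, hold=34.0152 ⇒ V=35.0290 exercise | (k=3,j=2): S=72.4299, (K−S)⁺=15.5001, hold=16.7082 ⇒ V=16.7082 continue | (k=3,j=3): S=99.1680, (K−S)⁺=0.0000, hold=3.8199 ⇒ V=3.8199 continue  boundary S*=52.9010
step 2: (k=2,j=0): S=45.2102, (K−S)⁺=42.7198, hold=41.7060 ⇒ V=42.7198 exercise | (k=2,j=1): S=61.9000, (K−S)⁺=26.0300, hold=25.6106 ⇒ V=26.0300 exercise | (k=2,j=2): S=84.7510, (K−S)⁺=3.1790, hold=10.1740 ⇒ V=10.1740 continue  boundary S*=61.9000
step 1: (k=1,j=0): S=52.9010, (K−S)⁺=35.0290, hold=34.0152 ⇒ V=35.0290 exercise | (k=1,j=1): S=72.4299, (K−S)⁺=15.5001, hold=17.9281 ⇒ V=17.9281 continue  boundary S*=52.9010
step 0: (k=0,j=0): S=61.9000, (K−S)⁺=26.0300, hold=26.2109 ⇒ V=26.2109 continue  boundary S*=-

price = 26.2109
boundary = - 52.9010 61.9000 52.9010 61.9000
tree:
26.2109
35.0290 17.9281
42.7198 26.0300 10.1740
49.2924 35.0290 16.7082 3.8199
54.9096 42.7198 26.0300 7.6948 0.0000
59.7101 49.2924 35.0290 15.5001 0.0000 0.0000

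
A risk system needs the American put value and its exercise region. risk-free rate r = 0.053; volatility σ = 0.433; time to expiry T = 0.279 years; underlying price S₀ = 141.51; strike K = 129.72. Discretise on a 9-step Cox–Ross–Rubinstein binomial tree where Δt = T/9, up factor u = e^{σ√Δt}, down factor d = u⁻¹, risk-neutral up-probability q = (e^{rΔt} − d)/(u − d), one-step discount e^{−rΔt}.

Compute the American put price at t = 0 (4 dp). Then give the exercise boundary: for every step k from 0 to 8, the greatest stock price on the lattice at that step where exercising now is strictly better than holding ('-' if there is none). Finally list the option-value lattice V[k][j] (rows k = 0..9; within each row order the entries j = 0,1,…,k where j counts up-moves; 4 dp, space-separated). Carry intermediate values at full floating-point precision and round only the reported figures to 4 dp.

price = 6.5096
boundary = - - - - - 96.6584 104.3155 96.6584 104.3155
tree:
6.5096
9.6067 3.3300
13.7958 5.3087 1.2957
19.1908 8.2653 2.2703 0.2926
25.7263 12.4996 3.9162 0.5767 0.0000
33.0616 18.2300 6.6180 1.1365 0.0000 0.0000
40.1567 25.4045 10.8751 2.2397 0.0000 0.0000 0.0000
46.7310 33.0616 17.1612 4.4137 0.0000 0.0000 0.0000 0.0000
52.8227 40.1567 25.4045 8.6979 0.0000 0.0000 0.0000 0.0000 0.0000
58.4673 46.7310 33.0616 17.1407 0.0000 0.0000 0.0000 0.0000 0.0000 0.0000

params: Δt=0.03100 u=1.07922 d=0.92660 q=0.49172 e^(-rΔt)=0.99836
t_9 payoffs: 58.4673 46.7310 33.0616 17.1407 0.0000 0.0000 0.0000 0.0000 0.0000 0.0000
t_8: node(8,0) S=76.8973 payoff=52.8227 vs cont=52.6098 → 52.8227 [stop]  node(8,1) S=89.5633 payoff=40.1567 vs cont=39.9438 → 40.1567 [stop]  node(8,2) S=104.3155 payoff=25.4045 vs cont=25.1915 → 25.4045 [stop]  node(8,3) S=121.4977 payoff=8.2223 vs cont=8.6979 → 8.6979 [wait]  node(8,4) S=141.5100 payoff=0.0000 vs cont=0.0000 → 0.0000 [wait]  node(8,5) S=164.8186 payoff=0.0000 vs cont=0.0000 → 0.0000 [wait]  node(8,6) S=191.9664 payoff=0.0000 vs cont=0.0000 → 0.0000 [wait]  node(8,7) S=223.5859 payoff=0.0000 vs cont=0.0000 → 0.0000 [wait]  node(8,8) S=260.4134 payoff=0.0000 vs cont=0.0000 → 0.0000 [wait]  ⇒ S*(8)=104.3155
t_7: node(7,0) S=82.9890 payoff=46.7310 vs cont=46.5181 → 46.7310 [stop]  node(7,1) S=96.6584 payoff=33.0616 vs cont=32.8487 → 33.0616 [stop]  node(7,2) S=112.5793 payoff=17.1407 vs cont=17.1612 → 17.1612 [wait]  node(7,3) S=131.1226 payoff=0.0000 vs cont=4.4137 → 4.4137 [wait]  node(7,4) S=152.7203 payoff=0.0000 vs cont=0.0000 → 0.0000 [wait]  node(7,5) S=177.8753 payoff=0.0000 vs cont=0.0000 → 0.0000 [wait]  node(7,6) S=207.1738 payoff=0.0000 vs cont=0.0000 → 0.0000 [wait]  node(7,7) S=241.2981 payoff=0.0000 vs cont=0.0000 → 0.0000 [wait]  ⇒ S*(7)=96.6584
t_6: node(6,0) S=89.5633 payoff=40.1567 vs cont=39.9438 → 40.1567 [stop]  node(6,1) S=104.3155 payoff=25.4045 vs cont=25.2016 → 25.4045 [stop]  node(6,2) S=121.4977 payoff=8.2223 vs cont=10.8751 → 10.8751 [wait]  node(6,3) S=141.5100 payoff=0.0000 vs cont=2.2397 → 2.2397 [wait]  node(6,4) S=164.8186 payoff=0.0000 vs cont=0.0000 → 0.0000 [wait]  node(6,5) S=191.9664 payoff=0.0000 vs cont=0.0000 → 0.0000 [wait]  node(6,6) S=223.5859 payoff=0.0000 vs cont=0.0000 → 0.0000 [wait]  ⇒ S*(6)=104.3155
t_5: node(5,0) S=96.6584 payoff=33.0616 vs cont=32.8487 → 33.0616 [stop]  node(5,1) S=112.5793 payoff=17.1407 vs cont=18.2300 → 18.2300 [wait]  node(5,2) S=131.1226 payoff=0.0000 vs cont=6.6180 → 6.6180 [wait]  node(5,3) S=152.7203 payoff=0.0000 vs cont=1.1365 → 1.1365 [wait]  node(5,4) S=177.8753 payoff=0.0000 vs cont=0.0000 → 0.0000 [wait]  node(5,5) S=207.1738 payoff=0.0000 vs cont=0.0000 → 0.0000 [wait]  ⇒ S*(5)=96.6584
t_4: node(4,0) S=104.3155 payoff=25.4045 vs cont=25.7263 → 25.7263 [wait]  node(4,1) S=121.4977 payoff=8.2223 vs cont=12.4996 → 12.4996 [wait]  node(4,2) S=141.5100 payoff=0.0000 vs cont=3.9162 → 3.9162 [wait]  node(4,3) S=164.8186 payoff=0.0000 vs cont=0.5767 → 0.5767 [wait]  node(4,4) S=191.9664 payoff=0.0000 vs cont=0.0000 → 0.0000 [wait]  ⇒ S*(4)=-
t_3: node(3,0) S=112.5793 payoff=17.1407 vs cont=19.1908 → 19.1908 [wait]  node(3,1) S=131.1226 payoff=0.0000 vs cont=8.2653 → 8.2653 [wait]  node(3,2) S=152.7203 payoff=0.0000 vs cont=2.2703 → 2.2703 [wait]  node(3,3) S=177.8753 payoff=0.0000 vs cont=0.2926 → 0.2926 [wait]  ⇒ S*(3)=-
t_2: node(2,0) S=121.4977 payoff=8.2223 vs cont=13.7958 → 13.7958 [wait]  node(2,1) S=141.5100 payoff=0.0000 vs cont=5.3087 → 5.3087 [wait]  node(2,2) S=164.8186 payoff=0.0000 vs cont=1.2957 → 1.2957 [wait]  ⇒ S*(2)=-
t_1: node(1,0) S=131.1226 payoff=0.0000 vs cont=9.6067 → 9.6067 [wait]  node(1,1) S=152.7203 payoff=0.0000 vs cont=3.3300 → 3.3300 [wait]  ⇒ S*(1)=-
t_0: node(0,0) S=141.5100 payoff=0.0000 vs cont=6.5096 → 6.5096 [wait]  ⇒ S*(0)=-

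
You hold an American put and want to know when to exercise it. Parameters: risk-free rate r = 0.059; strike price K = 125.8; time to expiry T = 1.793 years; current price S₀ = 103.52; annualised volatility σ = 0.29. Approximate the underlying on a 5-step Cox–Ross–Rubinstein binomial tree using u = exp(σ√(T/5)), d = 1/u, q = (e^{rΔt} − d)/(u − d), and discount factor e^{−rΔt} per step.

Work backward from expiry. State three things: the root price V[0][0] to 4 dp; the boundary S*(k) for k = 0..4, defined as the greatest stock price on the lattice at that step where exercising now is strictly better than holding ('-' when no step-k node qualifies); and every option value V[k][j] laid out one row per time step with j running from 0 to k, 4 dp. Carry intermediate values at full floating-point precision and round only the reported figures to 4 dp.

params: Δt=0.35860 u=1.18965 d=0.84058 q=0.51795 e^(-rΔt)=0.97906
t_5 payoffs: 82.3566 64.3158 38.7830 2.6472 0.0000 0.0000
t_4: node(4,0) S=51.6825 payoff=74.1175 vs cont=71.4838 → 74.1175 [stop]  node(4,1) S=73.1449 payoff=52.6551 vs cont=50.0215 → 52.6551 [stop]  node(4,2) S=103.5200 payoff=22.2800 vs cont=19.6464 → 22.2800 [stop]  node(4,3) S=146.5091 payoff=0.0000 vs cont=1.2494 → 1.2494 [wait]  node(4,4) S=207.3504 payoff=0.0000 vs cont=0.0000 → 0.0000 [wait]  ⇒ S*(4)=103.5200
t_3: node(3,0) S=61.4842 payoff=64.3158 vs cont=61.6821 → 64.3158 [stop]  node(3,1) S=87.0170 payoff=38.7830 vs cont=36.1494 → 38.7830 [stop]  node(3,2) S=123.1528 payoff=2.6472 vs cont=11.1488 → 11.1488 [wait]  node(3,3) S=174.2949 payoff=0.0000 vs cont=0.5896 → 0.5896 [wait]  ⇒ S*(3)=87.0170
t_2: node(2,0) S=73.1449 payoff=52.6551 vs cont=50.0215 → 52.6551 [stop]  node(2,1) S=103.5200 payoff=22.2800 vs cont=23.9576 → 23.9576 [wait]  node(2,2) S=146.5091 payoff=0.0000 vs cont=5.5608 → 5.5608 [wait]  ⇒ S*(2)=73.1449
t_1: node(1,0) S=87.0170 payoff=38.7830 vs cont=37.0001 → 38.7830 [stop]  node(1,1) S=123.1528 payoff=2.6472 vs cont=14.1269 → 14.1269 [wait]  ⇒ S*(1)=87.0170
t_0: node(0,0) S=103.5200 payoff=22.2800 vs cont=25.4678 → 25.4678 [wait]  ⇒ S*(0)=-

price = 25.4678
boundary = - 87.0170 73.1449 87.0170 103.5200
tree:
25.4678
38.7830 14.1269
52.6551 23.9576 5.5608
64.3158 38.7830 11.1488 0.5896
74.1175 52.6551 22.2800 1.2494 0.0000
82.3566 64.3158 38.7830 2.6472 0.0000 0.0000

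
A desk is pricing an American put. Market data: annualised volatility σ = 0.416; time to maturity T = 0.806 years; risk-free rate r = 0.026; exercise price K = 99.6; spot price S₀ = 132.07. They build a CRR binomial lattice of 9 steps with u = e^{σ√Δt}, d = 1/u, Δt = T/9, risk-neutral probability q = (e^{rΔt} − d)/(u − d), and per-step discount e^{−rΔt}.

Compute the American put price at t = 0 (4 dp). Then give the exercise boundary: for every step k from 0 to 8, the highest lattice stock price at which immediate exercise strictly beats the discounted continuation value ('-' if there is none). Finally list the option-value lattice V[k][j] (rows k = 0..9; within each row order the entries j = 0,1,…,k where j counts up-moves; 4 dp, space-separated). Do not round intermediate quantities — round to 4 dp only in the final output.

params: Δt=0.08956 u=1.13257 d=0.88295 q=0.47826 e^(-rΔt)=0.99767
t_9 payoffs: 56.5265 44.3487 28.7280 8.6911 0.0000 0.0000 0.0000 0.0000 0.0000 0.0000
t_8: node(8,0) S=48.7839 payoff=50.8161 vs cont=50.5845 → 50.8161 [stop]  node(8,1) S=62.5761 payoff=37.0239 vs cont=36.7923 → 37.0239 [stop]  node(8,2) S=80.2676 payoff=19.3324 vs cont=19.1007 → 19.3324 [stop]  node(8,3) S=102.9609 payoff=0.0000 vs cont=4.5240 → 4.5240 [wait]  node(8,4) S=132.0700 payoff=0.0000 vs cont=0.0000 → 0.0000 [wait]  node(8,5) S=169.4089 payoff=0.0000 vs cont=0.0000 → 0.0000 [wait]  node(8,6) S=217.3041 payoff=0.0000 vs cont=0.0000 → 0.0000 [wait]  node(8,7) S=278.7404 payoff=0.0000 vs cont=0.0000 → 0.0000 [wait]  node(8,8) S=357.5459 payoff=0.0000 vs cont=0.0000 → 0.0000 [wait]  ⇒ S*(8)=80.2676
t_7: node(7,0) S=55.2513 payoff=44.3487 vs cont=44.1171 → 44.3487 [stop]  node(7,1) S=70.8720 payoff=28.7280 vs cont=28.4964 → 28.7280 [stop]  node(7,2) S=90.9089 payoff=8.6911 vs cont=12.2217 → 12.2217 [wait]  node(7,3) S=116.6107 payoff=0.0000 vs cont=2.3549 → 2.3549 [wait]  node(7,4) S=149.5788 payoff=0.0000 vs cont=0.0000 → 0.0000 [wait]  node(7,5) S=191.8678 payoff=0.0000 vs cont=0.0000 → 0.0000 [wait]  node(7,6) S=246.1127 payoff=0.0000 vs cont=0.0000 → 0.0000 [wait]  node(7,7) S=315.6937 payoff=0.0000 vs cont=0.0000 → 0.0000 [wait]  ⇒ S*(7)=70.8720
t_6: node(6,0) S=62.5761 payoff=37.0239 vs cont=36.7923 → 37.0239 [stop]  node(6,1) S=80.2676 payoff=19.3324 vs cont=20.7853 → 20.7853 [wait]  node(6,2) S=102.9609 payoff=0.0000 vs cont=7.4854 → 7.4854 [wait]  node(6,3) S=132.0700 payoff=0.0000 vs cont=1.2258 → 1.2258 [wait]  node(6,4) S=169.4089 payoff=0.0000 vs cont=0.0000 → 0.0000 [wait]  node(6,5) S=217.3041 payoff=0.0000 vs cont=0.0000 → 0.0000 [wait]  node(6,6) S=278.7404 payoff=0.0000 vs cont=0.0000 → 0.0000 [wait]  ⇒ S*(6)=62.5761
t_5: node(5,0) S=70.8720 payoff=28.7280 vs cont=29.1897 → 29.1897 [wait]  node(5,1) S=90.9089 payoff=8.6911 vs cont=14.3910 → 14.3910 [wait]  node(5,2) S=116.6107 payoff=0.0000 vs cont=4.4812 → 4.4812 [wait]  node(5,3) S=149.5788 payoff=0.0000 vs cont=0.6381 → 0.6381 [wait]  node(5,4) S=191.8678 payoff=0.0000 vs cont=0.0000 → 0.0000 [wait]  node(5,5) S=246.1127 payoff=0.0000 vs cont=0.0000 → 0.0000 [wait]  ⇒ S*(5)=-
t_4: node(4,0) S=80.2676 payoff=19.3324 vs cont=22.0607 → 22.0607 [wait]  node(4,1) S=102.9609 payoff=0.0000 vs cont=9.6292 → 9.6292 [wait]  node(4,2) S=132.0700 payoff=0.0000 vs cont=2.6371 → 2.6371 [wait]  node(4,3) S=169.4089 payoff=0.0000 vs cont=0.3321 → 0.3321 [wait]  node(4,4) S=217.3041 payoff=0.0000 vs cont=0.0000 → 0.0000 [wait]  ⇒ S*(4)=-
t_3: node(3,0) S=90.9089 payoff=8.6911 vs cont=16.0778 → 16.0778 [wait]  node(3,1) S=116.6107 payoff=0.0000 vs cont=6.2705 → 6.2705 [wait]  node(3,2) S=149.5788 payoff=0.0000 vs cont=1.5312 → 1.5312 [wait]  node(3,3) S=191.8678 payoff=0.0000 vs cont=0.1729 → 0.1729 [wait]  ⇒ S*(3)=-
t_2: node(2,0) S=102.9609 payoff=0.0000 vs cont=11.3609 → 11.3609 [wait]  node(2,1) S=132.0700 payoff=0.0000 vs cont=3.9946 → 3.9946 [wait]  node(2,2) S=169.4089 payoff=0.0000 vs cont=0.8795 → 0.8795 [wait]  ⇒ S*(2)=-
t_1: node(1,0) S=116.6107 payoff=0.0000 vs cont=7.8197 → 7.8197 [wait]  node(1,1) S=149.5788 payoff=0.0000 vs cont=2.4990 → 2.4990 [wait]  ⇒ S*(1)=-
t_0: node(0,0) S=132.0700 payoff=0.0000 vs cont=5.2628 → 5.2628 [wait]  ⇒ S*(0)=-

price = 5.2628
boundary = - - - - - - 62.5761 70.8720 80.2676
tree:
5.2628
7.8197 2.4990
11.3609 3.9946 0.8795
16.0778 6.2705 1.5312 0.1729
22.0607 9.6292 2.6371 0.3321 0.0000
29.1897 14.3910 4.4812 0.6381 0.0000 0.0000
37.0239 20.7853 7.4854 1.2258 0.0000 0.0000 0.0000
44.3487 28.7280 12.2217 2.3549 0.0000 0.0000 0.0000 0.0000
50.8161 37.0239 19.3324 4.5240 0.0000 0.0000 0.0000 0.0000 0.0000
56.5265 44.3487 28.7280 8.6911 0.0000 0.0000 0.0000 0.0000 0.0000 0.0000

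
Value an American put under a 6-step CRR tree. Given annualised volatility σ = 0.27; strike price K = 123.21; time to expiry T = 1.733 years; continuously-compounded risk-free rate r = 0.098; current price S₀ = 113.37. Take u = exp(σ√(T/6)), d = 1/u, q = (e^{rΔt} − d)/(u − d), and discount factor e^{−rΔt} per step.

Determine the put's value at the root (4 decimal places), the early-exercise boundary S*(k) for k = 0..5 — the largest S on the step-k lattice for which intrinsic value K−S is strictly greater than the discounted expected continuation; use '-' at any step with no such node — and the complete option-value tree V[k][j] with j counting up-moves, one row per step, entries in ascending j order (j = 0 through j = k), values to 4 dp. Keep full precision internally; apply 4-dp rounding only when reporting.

Δt=0.28883, u=1.15616, d=0.86493, q=0.56237, disc=e^(-rΔt)=0.97209
k=6 terminal: V=max(K-S,0) → 75.7439 59.7614 38.3975 9.8400 0.0000 0.0000 0.0000
k=5: j=0 S=54.8786 intr=68.3314 cont=64.8928 V=68.3314[EX]; j=1 S=73.3569 intr=49.8531 cont=46.4144 V=49.8531[EX]; j=2 S=98.0571 intr=25.1529 cont=21.7142 V=25.1529[EX]; j=3 S=131.0742 intr=0.0000 cont=4.1861 V=4.1861[hold]; j=4 S=175.2085 intr=0.0000 cont=0.0000 V=0.0000[hold]; j=5 S=234.2035 intr=0.0000 cont=0.0000 V=0.0000[hold]  S*(5)=98.0571
k=4: j=0 S=63.4486 intr=59.7614 cont=56.3228 V=59.7614[EX]; j=1 S=84.8125 intr=38.3975 cont=34.9588 V=38.3975[EX]; j=2 S=113.3700 intr=9.8400 cont=12.9889 V=12.9889[hold]; j=3 S=151.5431 intr=0.0000 cont=1.7808 V=1.7808[hold]; j=4 S=202.5696 intr=0.0000 cont=0.0000 V=0.0000[hold]  S*(4)=84.8125
k=3: j=0 S=73.3569 intr=49.8531 cont=46.4144 V=49.8531[EX]; j=1 S=98.0571 intr=25.1529 cont=23.4357 V=25.1529[EX]; j=2 S=131.0742 intr=0.0000 cont=6.4993 V=6.4993[hold]; j=3 S=175.2085 intr=0.0000 cont=0.7576 V=0.7576[hold]  S*(3)=98.0571
k=2: j=0 S=84.8125 intr=38.3975 cont=34.9588 V=38.3975[EX]; j=1 S=113.3700 intr=9.8400 cont=14.2535 V=14.2535[hold]; j=2 S=151.5431 intr=0.0000 cont=3.1791 V=3.1791[hold]  S*(2)=84.8125
k=1: j=0 S=98.0571 intr=25.1529 cont=24.1270 V=25.1529[EX]; j=1 S=131.0742 intr=0.0000 cont=7.8016 V=7.8016[hold]  S*(1)=98.0571
k=0: j=0 S=113.3700 intr=9.8400 cont=14.9654 V=14.9654[hold]  S*(0)=-

price = 14.9654
boundary = - 98.0571 84.8125 98.0571 84.8125 98.0571
tree:
14.9654
25.1529 7.8016
38.3975 14.2535 3.1791
49.8531 25.1529 6.4993 0.7576
59.7614 38.3975 12.9889 1.7808 0.0000
68.3314 49.8531 25.1529 4.1861 0.0000 0.0000
75.7439 59.7614 38.3975 9.8400 0.0000 0.0000 0.0000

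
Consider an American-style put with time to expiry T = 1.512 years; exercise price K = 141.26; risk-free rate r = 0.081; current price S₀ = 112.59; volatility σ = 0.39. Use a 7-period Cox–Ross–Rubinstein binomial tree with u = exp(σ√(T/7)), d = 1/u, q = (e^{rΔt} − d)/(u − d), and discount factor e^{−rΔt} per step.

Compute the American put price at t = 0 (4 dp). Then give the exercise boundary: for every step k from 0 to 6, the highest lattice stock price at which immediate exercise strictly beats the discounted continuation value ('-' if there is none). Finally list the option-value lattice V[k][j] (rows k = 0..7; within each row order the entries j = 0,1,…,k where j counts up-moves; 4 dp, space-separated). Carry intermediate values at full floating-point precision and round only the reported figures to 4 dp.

Δt=0.21600  u=1.19872  d=0.83422  q=0.50323  discount=0.98266
step 7 (expiry): payoffs max(K−S,0) = 109.6029 95.7708 75.8951 47.3349 6.2959 0.0000 0.0000 0.0000
step 6: (k=6,j=0): S=37.9481, (K−S)⁺=103.3119, hold=100.8619 ⇒ V=103.3119 exercise | (k=6,j=1): S=54.5289, (K−S)⁺=86.7311, hold=84.2811 ⇒ V=86.7311 exercise | (k=6,j=2): S=78.3544, (K−S)⁺=62.9056, hold=60.4556 ⇒ V=62.9056 exercise | (k=6,j=3): S=112.5900, (K−S)⁺=28.6700, hold=26.2200 ⇒ V=28.6700 exercise | (k=6,j=4): S=161.7843, (K−S)⁺=0.0000, hold=3.0734 ⇒ V=3.0734 continue | (k=6,j=5): S=232.4733, (K−S)⁺=0.0000, hold=0.0000 ⇒ V=0.0000 continue | (k=6,j=6): S=334.0486, (K−S)⁺=0.0000, hold=0.0000 ⇒ V=0.0000 continue  boundary S*=112.5900
step 5: (k=5,j=0): S=45.4892, (K−S)⁺=95.7708, hold=93.3208 ⇒ V=95.7708 exercise | (k=5,j=1): S=65.3649, (K−S)⁺=75.8951, hold=73.4451 ⇒ V=75.8951 exercise | (k=5,j=2): S=93.9251, (K−S)⁺=47.3349, hold=44.8849 ⇒ V=47.3349 exercise | (k=5,j=3): S=134.9641, (K−S)⁺=6.2959, hold=15.5151 ⇒ V=15.5151 continue | (k=5,j=4): S=193.9344, (K−S)⁺=0.0000, hold=1.5003 ⇒ V=1.5003 continue | (k=5,j=5): S=278.6708, (K−S)⁺=0.0000, hold=0.0000 ⇒ V=0.0000 continue  boundary S*=93.9251
step 4: (k=4,j=0): S=54.5289, (K−S)⁺=86.7311, hold=84.2811 ⇒ V=86.7311 exercise | (k=4,j=1): S=78.3544, (K−S)⁺=62.9056, hold=60.4556 ⇒ V=62.9056 exercise | (k=4,j=2): S=112.5900, (K−S)⁺=28.6700, hold=30.7789 ⇒ V=30.7789 continue | (k=4,j=3): S=161.7843, (K−S)⁺=0.0000, hold=8.3156 ⇒ V=8.3156 continue | (k=4,j=4): S=232.4733, (K−S)⁺=0.0000, hold=0.7324 ⇒ V=0.7324 continue  boundary S*=78.3544
step 3: (k=3,j=0): S=65.3649, (K−S)⁺=75.8951, hold=73.4451 ⇒ V=75.8951 exercise | (k=3,j=1): S=93.9251, (K−S)⁺=47.3349, hold=45.9278 ⇒ V=47.3349 exercise | (k=3,j=2): S=134.9641, (K−S)⁺=6.2959, hold=19.1369 ⇒ V=19.1369 continue | (k=3,j=3): S=193.9344, (K−S)⁺=0.0000, hold=4.4214 ⇒ V=4.4214 continue  boundary S*=93.9251
step 2: (k=2,j=0): S=78.3544, (K−S)⁺=62.9056, hold=60.4556 ⇒ V=62.9056 exercise | (k=2,j=1): S=112.5900, (K−S)⁺=28.6700, hold=32.5699 ⇒ V=32.5699 continue | (k=2,j=2): S=161.7843, (K−S)⁺=0.0000, hold=11.5281 ⇒ V=11.5281 continue  boundary S*=78.3544
step 1: (k=1,j=0): S=93.9251, (K−S)⁺=47.3349, hold=46.8135 ⇒ V=47.3349 exercise | (k=1,j=1): S=134.9641, (K−S)⁺=6.2959, hold=21.5998 ⇒ V=21.5998 continue  boundary S*=93.9251
step 0: (k=0,j=0): S=112.5900, (K−S)⁺=28.6700, hold=33.7878 ⇒ V=33.7878 continue  boundary S*=-

price = 33.7878
boundary = - 93.9251 78.3544 93.9251 78.3544 93.9251 112.5900
tree:
33.7878
47.3349 21.5998
62.9056 32.5699 11.5281
75.8951 47.3349 19.1369 4.4214
86.7311 62.9056 30.7789 8.3156 0.7324
95.7708 75.8951 47.3349 15.5151 1.5003 0.0000
103.3119 86.7311 62.9056 28.6700 3.0734 0.0000 0.0000
109.6029 95.7708 75.8951 47.3349 6.2959 0.0000 0.0000 0.0000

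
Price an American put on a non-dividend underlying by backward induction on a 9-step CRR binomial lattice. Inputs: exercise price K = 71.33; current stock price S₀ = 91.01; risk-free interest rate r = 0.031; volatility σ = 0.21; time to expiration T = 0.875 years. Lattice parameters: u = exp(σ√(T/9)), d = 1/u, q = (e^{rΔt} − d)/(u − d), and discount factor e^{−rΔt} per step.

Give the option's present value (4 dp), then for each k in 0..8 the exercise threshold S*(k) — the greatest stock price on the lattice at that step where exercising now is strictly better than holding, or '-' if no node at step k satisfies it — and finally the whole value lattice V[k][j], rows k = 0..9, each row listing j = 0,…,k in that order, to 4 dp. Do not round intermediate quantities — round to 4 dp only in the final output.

price = 0.6245
boundary = - - - - - - - 57.5478 61.4421
tree:
0.6245
1.0541 0.2099
1.7468 0.3859 0.0399
2.8315 0.7012 0.0811 0.0000
4.4666 1.2562 0.1649 0.0000 0.0000
6.8119 2.2097 0.3353 0.0000 0.0000 0.0000
9.9546 3.7925 0.6818 0.0000 0.0000 0.0000 0.0000
13.7822 6.2870 1.3862 0.0000 0.0000 0.0000 0.0000 0.0000
17.4296 9.8879 2.8183 0.0000 0.0000 0.0000 0.0000 0.0000 0.0000
20.8459 13.7822 5.7301 0.0000 0.0000 0.0000 0.0000 0.0000 0.0000 0.0000

Δt=0.09722, u=1.06767, d=0.93662, q=0.50667, disc=e^(-rΔt)=0.99699
k=9 terminal: V=max(K-S,0) → 20.8459 13.7822 5.7301 0.0000 0.0000 0.0000 0.0000 0.0000 0.0000 0.0000
k=8: j=0 S=53.9004 intr=17.4296 cont=17.2150 V=17.4296[EX]; j=1 S=61.4421 intr=9.8879 cont=9.6732 V=9.8879[EX]; j=2 S=70.0391 intr=1.2909 cont=2.8183 V=2.8183[hold]; j=3 S=79.8389 intr=0.0000 cont=0.0000 V=0.0000[hold]; j=4 S=91.0100 intr=0.0000 cont=0.0000 V=0.0000[hold]; j=5 S=103.7441 intr=0.0000 cont=0.0000 V=0.0000[hold]; j=6 S=118.2600 intr=0.0000 cont=0.0000 V=0.0000[hold]; j=7 S=134.8069 intr=0.0000 cont=0.0000 V=0.0000[hold]; j=8 S=153.6691 intr=0.0000 cont=0.0000 V=0.0000[hold]  S*(8)=61.4421
k=7: j=0 S=57.5478 intr=13.7822 cont=13.5675 V=13.7822[EX]; j=1 S=65.5999 intr=5.7301 cont=6.2870 V=6.2870[hold]; j=2 S=74.7786 intr=0.0000 cont=1.3862 V=1.3862[hold]; j=3 S=85.2417 intr=0.0000 cont=0.0000 V=0.0000[hold]; j=4 S=97.1687 intr=0.0000 cont=0.0000 V=0.0000[hold]; j=5 S=110.7645 intr=0.0000 cont=0.0000 V=0.0000[hold]; j=6 S=126.2627 intr=0.0000 cont=0.0000 V=0.0000[hold]; j=7 S=143.9293 intr=0.0000 cont=0.0000 V=0.0000[hold]  S*(7)=57.5478
k=6: j=0 S=61.4421 intr=9.8879 cont=9.9546 V=9.9546[hold]; j=1 S=70.0391 intr=1.2909 cont=3.7925 V=3.7925[hold]; j=2 S=79.8389 intr=0.0000 cont=0.6818 V=0.6818[hold]; j=3 S=91.0100 intr=0.0000 cont=0.0000 V=0.0000[hold]; j=4 S=103.7441 intr=0.0000 cont=0.0000 V=0.0000[hold]; j=5 S=118.2600 intr=0.0000 cont=0.0000 V=0.0000[hold]; j=6 S=134.8069 intr=0.0000 cont=0.0000 V=0.0000[hold]  S*(6)=-
k=5: j=0 S=65.5999 intr=5.7301 cont=6.8119 V=6.8119[hold]; j=1 S=74.7786 intr=0.0000 cont=2.2097 V=2.2097[hold]; j=2 S=85.2417 intr=0.0000 cont=0.3353 V=0.3353[hold]; j=3 S=97.1687 intr=0.0000 cont=0.0000 V=0.0000[hold]; j=4 S=110.7645 intr=0.0000 cont=0.0000 V=0.0000[hold]; j=5 S=126.2627 intr=0.0000 cont=0.0000 V=0.0000[hold]  S*(5)=-
k=4: j=0 S=70.0391 intr=1.2909 cont=4.4666 V=4.4666[hold]; j=1 S=79.8389 intr=0.0000 cont=1.2562 V=1.2562[hold]; j=2 S=91.0100 intr=0.0000 cont=0.1649 V=0.1649[hold]; j=3 S=103.7441 intr=0.0000 cont=0.0000 V=0.0000[hold]; j=4 S=118.2600 intr=0.0000 cont=0.0000 V=0.0000[hold]  S*(4)=-
k=3: j=0 S=74.7786 intr=0.0000 cont=2.8315 V=2.8315[hold]; j=1 S=85.2417 intr=0.0000 cont=0.7012 V=0.7012[hold]; j=2 S=97.1687 intr=0.0000 cont=0.0811 V=0.0811[hold]; j=3 S=110.7645 intr=0.0000 cont=0.0000 V=0.0000[hold]  S*(3)=-
k=2: j=0 S=79.8389 intr=0.0000 cont=1.7468 V=1.7468[hold]; j=1 S=91.0100 intr=0.0000 cont=0.3859 V=0.3859[hold]; j=2 S=103.7441 intr=0.0000 cont=0.0399 V=0.0399[hold]  S*(2)=-
k=1: j=0 S=85.2417 intr=0.0000 cont=1.0541 V=1.0541[hold]; j=1 S=97.1687 intr=0.0000 cont=0.2099 V=0.2099[hold]  S*(1)=-
k=0: j=0 S=91.0100 intr=0.0000 cont=0.6245 V=0.6245[hold]  S*(0)=-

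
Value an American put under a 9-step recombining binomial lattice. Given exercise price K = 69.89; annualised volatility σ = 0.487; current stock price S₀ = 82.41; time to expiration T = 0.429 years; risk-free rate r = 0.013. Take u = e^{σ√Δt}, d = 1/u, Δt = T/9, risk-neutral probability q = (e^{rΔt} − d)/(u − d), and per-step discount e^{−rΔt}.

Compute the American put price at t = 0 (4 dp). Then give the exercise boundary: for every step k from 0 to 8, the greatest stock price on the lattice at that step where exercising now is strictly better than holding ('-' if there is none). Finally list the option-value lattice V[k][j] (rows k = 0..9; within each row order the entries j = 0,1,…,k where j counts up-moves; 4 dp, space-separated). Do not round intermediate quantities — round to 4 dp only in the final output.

price = 4.6068
boundary = - - - - - - 43.5433 48.4281 53.8610
tree:
4.6068
6.6582 2.3576
9.3822 3.6725 0.9152
12.8370 5.5966 1.5622 0.2051
16.9767 8.3031 2.6286 0.3920 0.0000
21.5996 11.9168 4.3414 0.7490 0.0000 0.0000
26.3467 16.4093 6.9939 1.4313 0.0000 0.0000 0.0000
30.7388 21.4619 10.8764 2.7350 0.0000 0.0000 0.0000 0.0000
34.6879 26.3467 16.0290 5.2263 0.0000 0.0000 0.0000 0.0000 0.0000
38.2387 30.7388 21.4619 9.9867 0.0000 0.0000 0.0000 0.0000 0.0000 0.0000

Δt=0.04767, u=1.11218, d=0.89913, q=0.47635, disc=e^(-rΔt)=0.99938
k=9 terminal: V=max(K-S,0) → 38.2387 30.7388 21.4619 9.9867 0.0000 0.0000 0.0000 0.0000 0.0000 0.0000
k=8: j=0 S=35.2021 intr=34.6879 cont=34.6446 V=34.6879[EX]; j=1 S=43.5433 intr=26.3467 cont=26.3034 V=26.3467[EX]; j=2 S=53.8610 intr=16.0290 cont=15.9857 V=16.0290[EX]; j=3 S=66.6234 intr=3.2666 cont=5.2263 V=5.2263[hold]; j=4 S=82.4100 intr=0.0000 cont=0.0000 V=0.0000[hold]; j=5 S=101.9372 intr=0.0000 cont=0.0000 V=0.0000[hold]; j=6 S=126.0915 intr=0.0000 cont=0.0000 V=0.0000[hold]; j=7 S=155.9691 intr=0.0000 cont=0.0000 V=0.0000[hold]; j=8 S=192.9264 intr=0.0000 cont=0.0000 V=0.0000[hold]  S*(8)=53.8610
k=7: j=0 S=39.1512 intr=30.7388 cont=30.6955 V=30.7388[EX]; j=1 S=48.4281 intr=21.4619 cont=21.4186 V=21.4619[EX]; j=2 S=59.9033 intr=9.9867 cont=10.8764 V=10.8764[hold]; j=3 S=74.0975 intr=0.0000 cont=2.7350 V=2.7350[hold]; j=4 S=91.6550 intr=0.0000 cont=0.0000 V=0.0000[hold]; j=5 S=113.3729 intr=0.0000 cont=0.0000 V=0.0000[hold]; j=6 S=140.2369 intr=0.0000 cont=0.0000 V=0.0000[hold]; j=7 S=173.4663 intr=0.0000 cont=0.0000 V=0.0000[hold]  S*(7)=48.4281
k=6: j=0 S=43.5433 intr=26.3467 cont=26.3034 V=26.3467[EX]; j=1 S=53.8610 intr=16.0290 cont=16.4093 V=16.4093[hold]; j=2 S=66.6234 intr=3.2666 cont=6.9939 V=6.9939[hold]; j=3 S=82.4100 intr=0.0000 cont=1.4313 V=1.4313[hold]; j=4 S=101.9372 intr=0.0000 cont=0.0000 V=0.0000[hold]; j=5 S=126.0915 intr=0.0000 cont=0.0000 V=0.0000[hold]; j=6 S=155.9691 intr=0.0000 cont=0.0000 V=0.0000[hold]  S*(6)=43.5433
k=5: j=0 S=48.4281 intr=21.4619 cont=21.5996 V=21.5996[hold]; j=1 S=59.9033 intr=9.9867 cont=11.9168 V=11.9168[hold]; j=2 S=74.0975 intr=0.0000 cont=4.3414 V=4.3414[hold]; j=3 S=91.6550 intr=0.0000 cont=0.7490 V=0.7490[hold]; j=4 S=113.3729 intr=0.0000 cont=0.0000 V=0.0000[hold]; j=5 S=140.2369 intr=0.0000 cont=0.0000 V=0.0000[hold]  S*(5)=-
k=4: j=0 S=53.8610 intr=16.0290 cont=16.9767 V=16.9767[hold]; j=1 S=66.6234 intr=3.2666 cont=8.3031 V=8.3031[hold]; j=2 S=82.4100 intr=0.0000 cont=2.6286 V=2.6286[hold]; j=3 S=101.9372 intr=0.0000 cont=0.3920 V=0.3920[hold]; j=4 S=126.0915 intr=0.0000 cont=0.0000 V=0.0000[hold]  S*(4)=-
k=3: j=0 S=59.9033 intr=9.9867 cont=12.8370 V=12.8370[hold]; j=1 S=74.0975 intr=0.0000 cont=5.5966 V=5.5966[hold]; j=2 S=91.6550 intr=0.0000 cont=1.5622 V=1.5622[hold]; j=3 S=113.3729 intr=0.0000 cont=0.2051 V=0.2051[hold]  S*(3)=-
k=2: j=0 S=66.6234 intr=3.2666 cont=9.3822 V=9.3822[hold]; j=1 S=82.4100 intr=0.0000 cont=3.6725 V=3.6725[hold]; j=2 S=101.9372 intr=0.0000 cont=0.9152 V=0.9152[hold]  S*(2)=-
k=1: j=0 S=74.0975 intr=0.0000 cont=6.6582 V=6.6582[hold]; j=1 S=91.6550 intr=0.0000 cont=2.3576 V=2.3576[hold]  S*(1)=-
k=0: j=0 S=82.4100 intr=0.0000 cont=4.6068 V=4.6068[hold]  S*(0)=-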